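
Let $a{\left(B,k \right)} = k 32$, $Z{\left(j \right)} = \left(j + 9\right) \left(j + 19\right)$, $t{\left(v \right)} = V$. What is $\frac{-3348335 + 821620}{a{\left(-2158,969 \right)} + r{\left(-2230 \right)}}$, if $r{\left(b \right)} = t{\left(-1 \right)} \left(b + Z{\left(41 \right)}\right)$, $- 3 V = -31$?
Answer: $- \frac{7580145}{116894} \approx -64.846$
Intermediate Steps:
$V = \frac{31}{3}$ ($V = \left(- \frac{1}{3}\right) \left(-31\right) = \frac{31}{3} \approx 10.333$)
$t{\left(v \right)} = \frac{31}{3}$
$Z{\left(j \right)} = \left(9 + j\right) \left(19 + j\right)$
$a{\left(B,k \right)} = 32 k$
$r{\left(b \right)} = 31000 + \frac{31 b}{3}$ ($r{\left(b \right)} = \frac{31 \left(b + \left(171 + 41^{2} + 28 \cdot 41\right)\right)}{3} = \frac{31 \left(b + \left(171 + 1681 + 1148\right)\right)}{3} = \frac{31 \left(b + 3000\right)}{3} = \frac{31 \left(3000 + b\right)}{3} = 31000 + \frac{31 b}{3}$)
$\frac{-3348335 + 821620}{a{\left(-2158,969 \right)} + r{\left(-2230 \right)}} = \frac{-3348335 + 821620}{32 \cdot 969 + \left(31000 + \frac{31}{3} \left(-2230\right)\right)} = - \frac{2526715}{31008 + \left(31000 - \frac{69130}{3}\right)} = - \frac{2526715}{31008 + \frac{23870}{3}} = - \frac{2526715}{\frac{116894}{3}} = \left(-2526715\right) \frac{3}{116894} = - \frac{7580145}{116894}$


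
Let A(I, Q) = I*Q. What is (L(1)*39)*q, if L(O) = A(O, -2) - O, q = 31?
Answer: -3627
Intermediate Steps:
L(O) = -3*O (L(O) = O*(-2) - O = -2*O - O = -3*O)
(L(1)*39)*q = (-3*1*39)*31 = -3*39*31 = -117*31 = -3627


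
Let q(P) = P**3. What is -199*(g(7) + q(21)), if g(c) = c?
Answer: -1844332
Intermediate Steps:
-199*(g(7) + q(21)) = -199*(7 + 21**3) = -199*(7 + 9261) = -199*9268 = -1844332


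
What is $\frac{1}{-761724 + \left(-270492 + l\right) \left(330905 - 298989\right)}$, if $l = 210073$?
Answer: $- \frac{1}{1929094528} \approx -5.1838 \cdot 10^{-10}$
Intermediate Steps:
$\frac{1}{-761724 + \left(-270492 + l\right) \left(330905 - 298989\right)} = \frac{1}{-761724 + \left(-270492 + 210073\right) \left(330905 - 298989\right)} = \frac{1}{-761724 - 1928332804} = \frac{1}{-1929094528} = - \frac{1}{1929094528}$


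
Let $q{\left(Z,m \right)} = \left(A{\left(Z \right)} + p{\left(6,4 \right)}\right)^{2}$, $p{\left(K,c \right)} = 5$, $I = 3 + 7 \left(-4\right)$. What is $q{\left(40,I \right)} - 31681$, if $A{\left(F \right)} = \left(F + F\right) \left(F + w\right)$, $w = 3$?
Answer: $11836344$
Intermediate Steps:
$I = -25$ ($I = 3 - 28 = -25$)
$A{\left(F \right)} = 2 F \left(3 + F\right)$ ($A{\left(F \right)} = \left(F + F\right) \left(F + 3\right) = 2 F \left(3 + F\right)$)
$q{\left(Z,m \right)} = \left(5 + 2 Z \left(3 + Z\right)\right)^{2}$ ($q{\left(Z,m \right)} = \left(2 Z \left(3 + Z\right) + 5\right)^{2} = \left(5 + 2 Z \left(3 + Z\right)\right)^{2}$)
$q{\left(40,I \right)} - 31681 = \left(5 + 2 \cdot 40 \left(3 + 40\right)\right)^{2} - 31681 = \left(5 + 2 \cdot 40 \cdot 43\right)^{2} - 31681 = \left(5 + 3440\right)^{2} - 31681 = 3445^{2} - 31681 = 11868025 - 31681 = 11836344$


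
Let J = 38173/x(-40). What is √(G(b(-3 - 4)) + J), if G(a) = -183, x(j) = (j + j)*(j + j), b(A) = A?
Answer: 7*I*√23123/80 ≈ 13.305*I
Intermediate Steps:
x(j) = 4*j² (x(j) = (2*j)*(2*j) = 4*j²)
J = 38173/6400 (J = 38173/((4*(-40)²)) = 38173/((4*1600)) = 38173/6400 ≈ 5.9645)
√(G(b(-3 - 4)) + J) = √(-183 + 38173/6400) = √(-1133027/6400) = 7*I*√23123/80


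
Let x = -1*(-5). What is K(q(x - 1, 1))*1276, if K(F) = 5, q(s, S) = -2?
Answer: 6380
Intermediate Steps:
x = 5
K(q(x - 1, 1))*1276 = 5*1276 = 6380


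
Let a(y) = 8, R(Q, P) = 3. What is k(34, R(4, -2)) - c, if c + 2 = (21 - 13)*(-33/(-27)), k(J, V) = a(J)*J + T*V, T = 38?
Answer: 3404/9 ≈ 378.22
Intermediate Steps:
k(J, V) = 8*J + 38*V
c = 70/9 (c = -2 + (21 - 13)*(-33/(-27)) = -2 + 8*(-33*(-1/27)) = -2 + 8*(11/9) = -2 + 88/9 = 70/9 ≈ 7.7778)
k(34, R(4, -2)) - c = (8*34 + 38*3) - 1*70/9 = (272 + 114) - 70/9 = 386 - 70/9 = 3404/9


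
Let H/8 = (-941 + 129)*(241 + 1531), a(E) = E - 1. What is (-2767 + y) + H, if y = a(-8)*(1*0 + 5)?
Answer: -11513724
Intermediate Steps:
a(E) = -1 + E
y = -45 (y = (-1 - 8)*(1*0 + 5) = -9*(0 + 5) = -9*5 = -45)
H = -11510912 (H = 8*((-941 + 129)*(241 + 1531)) = 8*(-812*1772) = 8*(-1438864) = -11510912)
(-2767 + y) + H = (-2767 - 45) - 11510912 = -2812 - 11510912 = -11513724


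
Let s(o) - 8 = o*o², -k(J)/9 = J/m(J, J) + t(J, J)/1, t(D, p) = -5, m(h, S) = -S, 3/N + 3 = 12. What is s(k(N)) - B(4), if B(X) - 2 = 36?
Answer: 157434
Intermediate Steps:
N = ⅓ (N = 3/(-3 + 12) = 3/9 = 3*(⅑) = ⅓ ≈ 0.33333)
B(X) = 38 (B(X) = 2 + 36 = 38)
k(J) = 54 (k(J) = -9*(J/((-J)) - 5/1) = -9*(J*(-1/J) - 5*1) = -9*(-1 - 5) = -9*(-6) = 54)
s(o) = 8 + o³ (s(o) = 8 + o*o² = 8 + o³)
s(k(N)) - B(4) = (8 + 54³) - 1*38 = (8 + 157464) - 38 = 157472 - 38 = 157434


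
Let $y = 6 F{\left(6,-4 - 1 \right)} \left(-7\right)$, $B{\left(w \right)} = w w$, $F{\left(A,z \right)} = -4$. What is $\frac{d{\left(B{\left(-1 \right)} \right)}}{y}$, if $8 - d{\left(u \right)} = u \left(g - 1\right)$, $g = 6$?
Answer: $\frac{1}{56} \approx 0.017857$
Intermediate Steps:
$B{\left(w \right)} = w^{2}$
$y = 168$ ($y = 6 \left(-4\right) \left(-7\right) = \left(-24\right) \left(-7\right) = 168$)
$d{\left(u \right)} = 8 - 5 u$ ($d{\left(u \right)} = 8 - u \left(6 - 1\right) = 8 - u 5 = 8 - 5 u$)
$\frac{d{\left(B{\left(-1 \right)} \right)}}{y} = \frac{8 - 5 \left(-1\right)^{2}}{168} = \left(8 - 5\right) \frac{1}{168} = 3 \cdot \frac{1}{168} = \frac{1}{56}$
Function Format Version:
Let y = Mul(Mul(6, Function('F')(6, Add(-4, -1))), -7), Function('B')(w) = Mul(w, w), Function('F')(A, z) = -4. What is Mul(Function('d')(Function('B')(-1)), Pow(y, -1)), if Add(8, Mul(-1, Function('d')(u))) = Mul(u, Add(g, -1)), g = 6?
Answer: Rational(1, 56) ≈ 0.017857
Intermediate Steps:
Function('B')(w) = Pow(w, 2)
y = 168 (y = Mul(Mul(6, -4), -7) = Mul(-24, -7) = 168)
Function('d')(u) = Add(8, Mul(-5, u)) (Function('d')(u) = Add(8, Mul(-1, Mul(u, Add(6, -1)))) = Add(8, Mul(-1, Mul(u, 5))) = Add(8, Mul(-1, Mul(5, u))) = Add(8, Mul(-5, u)))
Mul(Function('d')(Function('B')(-1)), Pow(y, -1)) = Mul(Add(8, Mul(-5, Pow(-1, 2))), Pow(168, -1)) = Mul(Add(8, Mul(-5, 1)), Rational(1, 168)) = Mul(Add(8, -5), Rational(1, 168)) = Mul(3, Rational(1, 168)) = Rational(1, 56)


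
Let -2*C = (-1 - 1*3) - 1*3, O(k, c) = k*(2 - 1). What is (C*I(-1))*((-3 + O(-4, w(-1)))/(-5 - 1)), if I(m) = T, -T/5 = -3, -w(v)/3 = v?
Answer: 245/4 ≈ 61.250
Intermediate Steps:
w(v) = -3*v
O(k, c) = k (O(k, c) = k*1 = k)
T = 15 (T = -5*(-3) = 15)
I(m) = 15
C = 7/2 (C = -((-1 - 1*3) - 1*3)/2 = -((-1 - 3) - 3)/2 = -(-4 - 3)/2 = -½*(-7) = 7/2 ≈ 3.5000)
(C*I(-1))*((-3 + O(-4, w(-1)))/(-5 - 1)) = ((7/2)*15)*((-3 - 4)/(-5 - 1)) = 105*(-7/(-6))/2 = 105*(-7*(-⅙))/2 = (105/2)*(7/6) = 245/4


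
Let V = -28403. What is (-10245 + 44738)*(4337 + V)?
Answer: -830108538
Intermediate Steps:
(-10245 + 44738)*(4337 + V) = (-10245 + 44738)*(4337 - 28403) = 34493*(-24066) = -830108538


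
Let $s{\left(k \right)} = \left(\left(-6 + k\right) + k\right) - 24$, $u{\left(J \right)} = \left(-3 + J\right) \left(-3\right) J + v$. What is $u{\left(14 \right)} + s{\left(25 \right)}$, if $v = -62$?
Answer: $-504$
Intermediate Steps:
$u{\left(J \right)} = -62 + J \left(9 - 3 J\right)$ ($u{\left(J \right)} = \left(-3 + J\right) \left(-3\right) J - 62 = \left(9 - 3 J\right) J - 62 = J \left(9 - 3 J\right) - 62 = -62 + J \left(9 - 3 J\right)$)
$s{\left(k \right)} = -30 + 2 k$ ($s{\left(k \right)} = \left(-6 + 2 k\right) - 24 = -30 + 2 k$)
$u{\left(14 \right)} + s{\left(25 \right)} = \left(-62 - 3 \cdot 14^{2} + 9 \cdot 14\right) + \left(-30 + 2 \cdot 25\right) = \left(-62 - 588 + 126\right) + \left(-30 + 50\right) = \left(-62 - 588 + 126\right) + 20 = -524 + 20 = -504$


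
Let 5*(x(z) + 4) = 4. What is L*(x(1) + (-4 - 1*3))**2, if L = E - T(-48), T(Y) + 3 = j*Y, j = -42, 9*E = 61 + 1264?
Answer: -4852888/25 ≈ -1.9412e+5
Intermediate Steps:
E = 1325/9 (E = (61 + 1264)/9 = (1/9)*1325 = 1325/9 ≈ 147.22)
x(z) = -16/5 (x(z) = -4 + (1/5)*4 = -4 + 4/5 = -16/5)
T(Y) = -3 - 42*Y
L = -16792/9 (L = 1325/9 - (-3 - 42*(-48)) = 1325/9 - (-3 + 2016) = 1325/9 - 1*2013 = 1325/9 - 2013 = -16792/9 ≈ -1865.8)
L*(x(1) + (-4 - 1*3))**2 = -16792*(-16/5 + (-4 - 1*3))**2/9 = -16792*(-16/5 + (-4 - 3))**2/9 = -16792*(-16/5 - 7)**2/9 = -16792*(-51/5)**2/9 = -16792/9*2601/25 = -4852888/25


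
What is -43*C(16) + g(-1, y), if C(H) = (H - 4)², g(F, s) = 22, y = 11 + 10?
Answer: -6170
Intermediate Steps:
y = 21
C(H) = (-4 + H)²
-43*C(16) + g(-1, y) = -43*(-4 + 16)² + 22 = -43*12² + 22 = -43*144 + 22 = -6192 + 22 = -6170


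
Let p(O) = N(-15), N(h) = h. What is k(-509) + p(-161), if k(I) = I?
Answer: -524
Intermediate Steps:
p(O) = -15
k(-509) + p(-161) = -509 - 15 = -524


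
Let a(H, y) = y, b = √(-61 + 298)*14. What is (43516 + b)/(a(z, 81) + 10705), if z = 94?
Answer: 21758/5393 + 7*√237/5393 ≈ 4.0545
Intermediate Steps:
b = 14*√237 (b = √237*14 = 14*√237 ≈ 215.53)
(43516 + b)/(a(z, 81) + 10705) = (43516 + 14*√237)/(81 + 10705) = (43516 + 14*√237)/10786 = (43516 + 14*√237)*(1/10786) = 21758/5393 + 7*√237/5393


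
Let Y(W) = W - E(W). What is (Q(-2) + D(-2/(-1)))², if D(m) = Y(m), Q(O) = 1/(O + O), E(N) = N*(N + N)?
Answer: 625/16 ≈ 39.063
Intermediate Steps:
E(N) = 2*N² (E(N) = N*(2*N) = 2*N²)
Q(O) = 1/(2*O)
Y(W) = W - 2*W²
D(m) = m*(1 - 2*m)
(Q(-2) + D(-2/(-1)))² = ((½)/(-2) + (-2/(-1))*(1 - (-4)/(-1)))² = ((½)*(-½) + (-2*(-1))*(1 - (-4)*(-1)))² = (-¼ + 2*(1 - 2*2))² = (-¼ + 2*(1 - 4))² = (-¼ + 2*(-3))² = (-¼ - 6)² = (-25/4)² = 625/16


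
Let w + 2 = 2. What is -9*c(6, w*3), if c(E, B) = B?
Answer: 0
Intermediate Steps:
w = 0 (w = -2 + 2 = 0)
-9*c(6, w*3) = -0*3 = -9*0 = 0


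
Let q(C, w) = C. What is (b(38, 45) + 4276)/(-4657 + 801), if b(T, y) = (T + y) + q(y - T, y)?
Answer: -2183/1928 ≈ -1.1323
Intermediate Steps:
b(T, y) = 2*y (b(T, y) = (T + y) + (y - T) = 2*y)
(b(38, 45) + 4276)/(-4657 + 801) = (2*45 + 4276)/(-4657 + 801) = (90 + 4276)/(-3856) = 4366*(-1/3856) = -2183/1928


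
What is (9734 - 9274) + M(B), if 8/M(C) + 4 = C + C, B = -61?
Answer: 28976/63 ≈ 459.94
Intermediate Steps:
M(C) = 8/(-4 + 2*C) (M(C) = 8/(-4 + (C + C)) = 8/(-4 + 2*C))
(9734 - 9274) + M(B) = (9734 - 9274) + 4/(-2 - 61) = 460 + 4/(-63) = 460 + 4*(-1/63) = 460 - 4/63 = 28976/63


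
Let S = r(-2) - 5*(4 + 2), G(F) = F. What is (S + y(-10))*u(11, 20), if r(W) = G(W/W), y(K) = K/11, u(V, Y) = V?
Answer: -329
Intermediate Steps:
y(K) = K/11 (y(K) = K*(1/11) = K/11)
r(W) = 1 (r(W) = W/W = 1)
S = -29 (S = 1 - 5*(4 + 2) = 1 - 5*6 = 1 - 30 = -29)
(S + y(-10))*u(11, 20) = (-29 + (1/11)*(-10))*11 = (-29 - 10/11)*11 = -329/11*11 = -329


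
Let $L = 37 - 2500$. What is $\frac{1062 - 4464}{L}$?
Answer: $\frac{1134}{821} \approx 1.3812$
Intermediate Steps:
$L = -2463$ ($L = 37 - 2500 = -2463$)
$\frac{1062 - 4464}{L} = \frac{1062 - 4464}{-2463} = \left(1062 - 4464\right) \left(- \frac{1}{2463}\right) = \left(-3402\right) \left(- \frac{1}{2463}\right) = \frac{1134}{821}$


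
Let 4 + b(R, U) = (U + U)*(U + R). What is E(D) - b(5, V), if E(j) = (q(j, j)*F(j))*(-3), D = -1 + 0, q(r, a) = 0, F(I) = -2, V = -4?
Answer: 12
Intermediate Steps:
b(R, U) = -4 + 2*U*(R + U) (b(R, U) = -4 + (U + U)*(U + R) = -4 + (2*U)*(R + U) = -4 + 2*U*(R + U))
D = -1
E(j) = 0 (E(j) = (0*(-2))*(-3) = 0*(-3) = 0)
E(D) - b(5, V) = 0 - (-4 + 2*(-4)² + 2*5*(-4)) = 0 - (-4 + 2*16 - 40) = 0 - (-4 + 32 - 40) = 0 - 1*(-12) = 0 + 12 = 12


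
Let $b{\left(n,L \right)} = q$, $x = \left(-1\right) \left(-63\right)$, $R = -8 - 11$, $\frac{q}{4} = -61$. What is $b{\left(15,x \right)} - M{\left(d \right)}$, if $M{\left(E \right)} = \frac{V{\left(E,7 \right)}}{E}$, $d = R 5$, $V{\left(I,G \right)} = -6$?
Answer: $- \frac{23186}{95} \approx -244.06$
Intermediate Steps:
$q = -244$ ($q = 4 \left(-61\right) = -244$)
$R = -19$ ($R = -8 - 11 = -19$)
$x = 63$
$b{\left(n,L \right)} = -244$
$d = -95$ ($d = \left(-19\right) 5 = -95$)
$M{\left(E \right)} = - \frac{6}{E}$
$b{\left(15,x \right)} - M{\left(d \right)} = -244 - - \frac{6}{-95} = -244 - \left(-6\right) \left(- \frac{1}{95}\right) = -244 - \frac{6}{95} = - \frac{23186}{95}$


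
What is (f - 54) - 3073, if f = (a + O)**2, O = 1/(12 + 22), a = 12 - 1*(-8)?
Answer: -3151051/1156 ≈ -2725.8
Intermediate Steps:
a = 20 (a = 12 + 8 = 20)
O = 1/34 ≈ 0.029412
f = 463761/1156 (f = (20 + 1/34)**2 = (681/34)**2 = 463761/1156 ≈ 401.18)
(f - 54) - 3073 = (463761/1156 - 54) - 3073 = 401337/1156 - 3073 = -3151051/1156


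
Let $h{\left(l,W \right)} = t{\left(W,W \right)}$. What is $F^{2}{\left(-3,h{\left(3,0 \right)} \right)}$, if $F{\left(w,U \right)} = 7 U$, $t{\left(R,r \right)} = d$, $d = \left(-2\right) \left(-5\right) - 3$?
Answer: $2401$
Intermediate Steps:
$d = 7$ ($d = 10 - 3 = 7$)
$t{\left(R,r \right)} = 7$
$h{\left(l,W \right)} = 7$
$F^{2}{\left(-3,h{\left(3,0 \right)} \right)} = \left(7 \cdot 7\right)^{2} = 49^{2} = 2401$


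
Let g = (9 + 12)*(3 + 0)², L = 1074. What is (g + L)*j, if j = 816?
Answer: 1030608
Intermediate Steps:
g = 189 (g = 21*3² = 21*9 = 189)
(g + L)*j = (189 + 1074)*816 = 1263*816 = 1030608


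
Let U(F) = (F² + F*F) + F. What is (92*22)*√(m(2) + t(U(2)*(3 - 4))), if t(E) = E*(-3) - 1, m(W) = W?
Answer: 2024*√31 ≈ 11269.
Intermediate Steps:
U(F) = F + 2*F² (U(F) = (F² + F²) + F = 2*F² + F = F + 2*F²)
t(E) = -1 - 3*E (t(E) = -3*E - 1 = -1 - 3*E)
(92*22)*√(m(2) + t(U(2)*(3 - 4))) = (92*22)*√(2 + (-1 - 3*2*(1 + 2*2)*(3 - 4))) = 2024*√(2 + (-1 - 3*2*(1 + 4)*(-1))) = 2024*√(2 + (-1 - 3*2*5*(-1))) = 2024*√(2 + (-1 - 30*(-1))) = 2024*√(2 + (-1 - 3*(-10))) = 2024*√(2 + (-1 + 30)) = 2024*√(2 + 29) = 2024*√31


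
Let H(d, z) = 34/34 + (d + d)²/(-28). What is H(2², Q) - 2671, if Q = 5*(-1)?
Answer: -18706/7 ≈ -2672.3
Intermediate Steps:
Q = -5
H(d, z) = 1 - d²/7 (H(d, z) = 34*(1/34) + (2*d)²*(-1/28) = 1 + (4*d²)*(-1/28) = 1 - d²/7)
H(2², Q) - 2671 = (1 - (2²)²/7) - 2671 = (1 - ⅐*4²) - 2671 = (1 - ⅐*16) - 2671 = (1 - 16/7) - 2671 = -9/7 - 2671 = -18706/7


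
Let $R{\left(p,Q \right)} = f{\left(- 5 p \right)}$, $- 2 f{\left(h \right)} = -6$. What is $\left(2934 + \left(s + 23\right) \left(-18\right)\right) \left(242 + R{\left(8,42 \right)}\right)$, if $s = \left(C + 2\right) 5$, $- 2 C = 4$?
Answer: $617400$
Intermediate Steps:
$f{\left(h \right)} = 3$ ($f{\left(h \right)} = \left(- \frac{1}{2}\right) \left(-6\right) = 3$)
$C = -2$ ($C = \left(- \frac{1}{2}\right) 4 = -2$)
$R{\left(p,Q \right)} = 3$
$s = 0$ ($s = \left(-2 + 2\right) 5 = 0 \cdot 5 = 0$)
$\left(2934 + \left(s + 23\right) \left(-18\right)\right) \left(242 + R{\left(8,42 \right)}\right) = \left(2934 + \left(0 + 23\right) \left(-18\right)\right) \left(242 + 3\right) = \left(2934 + 23 \left(-18\right)\right) 245 = \left(2934 - 414\right) 245 = 2520 \cdot 245 = 617400$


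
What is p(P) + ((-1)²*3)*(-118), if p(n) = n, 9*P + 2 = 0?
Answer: -3188/9 ≈ -354.22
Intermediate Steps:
P = -2/9 (P = -2/9 + (⅑)*0 = -2/9 + 0 = -2/9 ≈ -0.22222)
p(P) + ((-1)²*3)*(-118) = -2/9 + ((-1)²*3)*(-118) = -2/9 + (1*3)*(-118) = -2/9 + 3*(-118) = -2/9 - 354 = -3188/9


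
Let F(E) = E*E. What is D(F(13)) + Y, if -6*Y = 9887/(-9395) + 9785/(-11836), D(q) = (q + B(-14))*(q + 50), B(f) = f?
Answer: 7549384696669/222398440 ≈ 33945.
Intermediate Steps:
F(E) = E²
D(q) = (-14 + q)*(50 + q) (D(q) = (q - 14)*(q + 50) = (-14 + q)*(50 + q))
Y = 69650869/222398440 (Y = -(9887/(-9395) + 9785/(-11836))/6 = -(9887*(-1/9395) + 9785*(-1/11836))/6 = -(-9887/9395 - 9785/11836)/6 = -⅙*(-208952607/111199220) = 69650869/222398440 ≈ 0.31318)
D(F(13)) + Y = (-700 + (13²)² + 36*13²) + 69650869/222398440 = (-700 + 169² + 36*169) + 69650869/222398440 = (-700 + 28561 + 6084) + 69650869/222398440 = 33945 + 69650869/222398440 = 7549384696669/222398440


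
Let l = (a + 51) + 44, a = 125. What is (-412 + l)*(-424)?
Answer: 81408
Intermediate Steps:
l = 220 (l = (125 + 51) + 44 = 176 + 44 = 220)
(-412 + l)*(-424) = (-412 + 220)*(-424) = -192*(-424) = 81408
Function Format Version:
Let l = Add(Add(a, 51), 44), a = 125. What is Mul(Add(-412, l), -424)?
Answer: 81408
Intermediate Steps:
l = 220 (l = Add(Add(125, 51), 44) = Add(176, 44) = 220)
Mul(Add(-412, l), -424) = Mul(Add(-412, 220), -424) = Mul(-192, -424) = 81408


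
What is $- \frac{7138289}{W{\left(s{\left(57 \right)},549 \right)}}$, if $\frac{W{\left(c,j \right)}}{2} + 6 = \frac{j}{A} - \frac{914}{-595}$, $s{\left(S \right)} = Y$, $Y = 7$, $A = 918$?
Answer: $\frac{12741845865}{13801} \approx 9.2326 \cdot 10^{5}$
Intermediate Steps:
$s{\left(S \right)} = 7$
$W{\left(c,j \right)} = - \frac{5312}{595} + \frac{j}{459}$ ($W{\left(c,j \right)} = -12 + 2 \left(\frac{j}{918} - \frac{914}{-595}\right) = -12 + 2 \left(j \frac{1}{918} - - \frac{914}{595}\right) = -12 + 2 \left(\frac{j}{918} + \frac{914}{595}\right) = -12 + 2 \left(\frac{914}{595} + \frac{j}{918}\right) = -12 + \left(\frac{1828}{595} + \frac{j}{459}\right) = - \frac{5312}{595} + \frac{j}{459}$)
$- \frac{7138289}{W{\left(s{\left(57 \right)},549 \right)}} = - \frac{7138289}{- \frac{5312}{595} + \frac{1}{459} \cdot 549} = - \frac{7138289}{- \frac{5312}{595} + \frac{61}{51}} = - \frac{7138289}{- \frac{13801}{1785}} = \left(-7138289\right) \left(- \frac{1785}{13801}\right) = \frac{12741845865}{13801}$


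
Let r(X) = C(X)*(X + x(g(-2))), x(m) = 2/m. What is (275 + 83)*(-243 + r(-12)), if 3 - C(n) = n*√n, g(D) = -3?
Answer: -100598 - 108832*I*√3 ≈ -1.006e+5 - 1.885e+5*I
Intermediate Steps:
C(n) = 3 - n^(3/2) (C(n) = 3 - n*√n = 3 - n^(3/2))
r(X) = (3 - X^(3/2))*(-⅔ + X) (r(X) = (3 - X^(3/2))*(X + 2/(-3)) = (3 - X^(3/2))*(X + 2*(-⅓)) = (3 - X^(3/2))*(X - ⅔) = (3 - X^(3/2))*(-⅔ + X))
(275 + 83)*(-243 + r(-12)) = (275 + 83)*(-243 - (-3 + (-12)^(3/2))*(-2 + 3*(-12))/3) = 358*(-243 - (-3 - 24*I*√3)*(-2 - 36)/3) = 358*(-243 - ⅓*(-3 - 24*I*√3)*(-38)) = 358*(-243 + (-38 - 304*I*√3)) = 358*(-281 - 304*I*√3) = -100598 - 108832*I*√3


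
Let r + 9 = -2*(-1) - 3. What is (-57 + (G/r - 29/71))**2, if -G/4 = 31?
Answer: 255296484/126025 ≈ 2025.8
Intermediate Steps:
G = -124 (G = -4*31 = -124)
r = -10 (r = -9 + (-2*(-1) - 3) = -9 + (2 - 3) = -9 - 1 = -10)
(-57 + (G/r - 29/71))**2 = (-57 + (-124/(-10) - 29/71))**2 = (-57 + (-124*(-1/10) - 29*1/71))**2 = (-57 + (62/5 - 29/71))**2 = (-57 + 4257/355)**2 = (-15978/355)**2 = 255296484/126025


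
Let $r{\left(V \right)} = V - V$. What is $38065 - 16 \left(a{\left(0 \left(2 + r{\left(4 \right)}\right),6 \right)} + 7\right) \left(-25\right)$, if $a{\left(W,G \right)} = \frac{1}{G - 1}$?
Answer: $40945$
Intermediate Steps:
$r{\left(V \right)} = 0$
$a{\left(W,G \right)} = \frac{1}{-1 + G}$
$38065 - 16 \left(a{\left(0 \left(2 + r{\left(4 \right)}\right),6 \right)} + 7\right) \left(-25\right) = 38065 - 16 \left(\frac{1}{-1 + 6} + 7\right) \left(-25\right) = 38065 - 16 \left(\frac{1}{5} + 7\right) \left(-25\right) = 38065 - 16 \cdot \frac{36}{5} \left(-25\right) = 38065 - \frac{576}{5} \left(-25\right) = 38065 - -2880 = 38065 + 2880 = 40945$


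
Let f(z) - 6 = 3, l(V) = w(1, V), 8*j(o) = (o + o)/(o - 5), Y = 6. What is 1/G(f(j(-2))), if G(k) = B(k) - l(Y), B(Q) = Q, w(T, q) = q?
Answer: ⅓ ≈ 0.33333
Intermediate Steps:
j(o) = o/(4*(-5 + o)) (j(o) = ((o + o)/(o - 5))/8 = ((2*o)/(-5 + o))/8 = (2*o/(-5 + o))/8 = o/(4*(-5 + o)))
l(V) = V
f(z) = 9 (f(z) = 6 + 3 = 9)
G(k) = -6 + k (G(k) = k - 1*6 = k - 6 = -6 + k)
1/G(f(j(-2))) = 1/(-6 + 9) = 1/3 = ⅓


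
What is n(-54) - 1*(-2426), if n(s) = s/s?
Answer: 2427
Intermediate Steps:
n(s) = 1
n(-54) - 1*(-2426) = 1 - 1*(-2426) = 1 + 2426 = 2427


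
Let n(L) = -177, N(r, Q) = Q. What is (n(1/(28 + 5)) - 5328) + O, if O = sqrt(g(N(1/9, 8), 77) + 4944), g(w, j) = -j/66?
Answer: -5505 + sqrt(177942)/6 ≈ -5434.7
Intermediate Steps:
g(w, j) = -j/66 (g(w, j) = -j*(1/66) = -j/66)
O = sqrt(177942)/6 (O = sqrt(-1/66*77 + 4944) = sqrt(-7/6 + 4944) = sqrt(29657/6) = sqrt(177942)/6 ≈ 70.305)
(n(1/(28 + 5)) - 5328) + O = (-177 - 5328) + sqrt(177942)/6 = -5505 + sqrt(177942)/6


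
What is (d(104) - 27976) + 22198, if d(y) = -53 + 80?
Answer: -5751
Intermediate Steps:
d(y) = 27
(d(104) - 27976) + 22198 = (27 - 27976) + 22198 = -27949 + 22198 = -5751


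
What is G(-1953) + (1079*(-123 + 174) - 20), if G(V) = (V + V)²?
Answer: 15311845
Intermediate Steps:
G(V) = 4*V² (G(V) = (2*V)² = 4*V²)
G(-1953) + (1079*(-123 + 174) - 20) = 4*(-1953)² + (1079*(-123 + 174) - 20) = 4*3814209 + (1079*51 - 20) = 15256836 + (55029 - 20) = 15256836 + 55009 = 15311845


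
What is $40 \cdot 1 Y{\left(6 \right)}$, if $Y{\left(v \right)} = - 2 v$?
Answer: $-480$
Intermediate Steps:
$40 \cdot 1 Y{\left(6 \right)} = 40 \cdot 1 \left(\left(-2\right) 6\right) = 40 \left(-12\right) = -480$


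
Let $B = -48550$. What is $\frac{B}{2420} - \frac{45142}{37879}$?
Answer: $- \frac{194826909}{9166718} \approx -21.254$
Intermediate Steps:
$\frac{B}{2420} - \frac{45142}{37879} = - \frac{48550}{2420} - \frac{45142}{37879} = \left(-48550\right) \frac{1}{2420} - \frac{45142}{37879} = - \frac{4855}{242} - \frac{45142}{37879} = - \frac{194826909}{9166718}$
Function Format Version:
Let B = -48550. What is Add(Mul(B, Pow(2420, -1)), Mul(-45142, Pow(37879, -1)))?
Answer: Rational(-194826909, 9166718) ≈ -21.254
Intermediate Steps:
Add(Mul(B, Pow(2420, -1)), Mul(-45142, Pow(37879, -1))) = Add(Mul(-48550, Pow(2420, -1)), Mul(-45142, Pow(37879, -1))) = Add(Mul(-48550, Rational(1, 2420)), Mul(-45142, Rational(1, 37879))) = Add(Rational(-4855, 242), Rational(-45142, 37879)) = Rational(-194826909, 9166718)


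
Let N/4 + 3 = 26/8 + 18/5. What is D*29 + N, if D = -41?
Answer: -5868/5 ≈ -1173.6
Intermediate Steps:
N = 77/5 (N = -12 + 4*(26/8 + 18/5) = -12 + 4*(26*(⅛) + 18*(⅕)) = -12 + 4*(13/4 + 18/5) = -12 + 4*(137/20) = -12 + 137/5 = 77/5 ≈ 15.400)
D*29 + N = -41*29 + 77/5 = -1189 + 77/5 = -5868/5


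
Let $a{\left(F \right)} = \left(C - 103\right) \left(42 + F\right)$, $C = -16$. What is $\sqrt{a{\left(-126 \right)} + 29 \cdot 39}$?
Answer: $\sqrt{11127} \approx 105.48$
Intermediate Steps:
$a{\left(F \right)} = -4998 - 119 F$ ($a{\left(F \right)} = \left(-16 - 103\right) \left(42 + F\right) = - 119 \left(42 + F\right) = -4998 - 119 F$)
$\sqrt{a{\left(-126 \right)} + 29 \cdot 39} = \sqrt{\left(-4998 - -14994\right) + 29 \cdot 39} = \sqrt{\left(-4998 + 14994\right) + 1131} = \sqrt{9996 + 1131} = \sqrt{11127}$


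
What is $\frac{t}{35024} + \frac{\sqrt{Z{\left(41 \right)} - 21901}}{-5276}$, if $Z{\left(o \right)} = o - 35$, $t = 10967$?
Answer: $\frac{997}{3184} - \frac{i \sqrt{21895}}{5276} \approx 0.31313 - 0.028046 i$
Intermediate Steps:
$Z{\left(o \right)} = -35 + o$
$\frac{t}{35024} + \frac{\sqrt{Z{\left(41 \right)} - 21901}}{-5276} = \frac{10967}{35024} + \frac{\sqrt{\left(-35 + 41\right) - 21901}}{-5276} = 10967 \cdot \frac{1}{35024} + \sqrt{6 - 21901} \left(- \frac{1}{5276}\right) = \frac{997}{3184} + \sqrt{-21895} \left(- \frac{1}{5276}\right) = \frac{997}{3184} + i \sqrt{21895} \left(- \frac{1}{5276}\right) = \frac{997}{3184} - \frac{i \sqrt{21895}}{5276}$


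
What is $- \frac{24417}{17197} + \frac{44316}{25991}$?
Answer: $\frac{127480005}{446967227} \approx 0.28521$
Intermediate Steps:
$- \frac{24417}{17197} + \frac{44316}{25991} = \frac{127480005}{446967227}$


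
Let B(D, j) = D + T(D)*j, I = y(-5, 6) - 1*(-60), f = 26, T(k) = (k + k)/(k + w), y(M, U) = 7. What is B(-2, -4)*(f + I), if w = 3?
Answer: 1302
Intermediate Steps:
T(k) = 2*k/(3 + k) (T(k) = (k + k)/(k + 3) = (2*k)/(3 + k) = 2*k/(3 + k))
I = 67 (I = 7 - 1*(-60) = 7 + 60 = 67)
B(D, j) = D + 2*D*j/(3 + D) (B(D, j) = D + (2*D/(3 + D))*j = D + 2*D*j/(3 + D))
B(-2, -4)*(f + I) = (-2*(3 - 2 + 2*(-4))/(3 - 2))*(26 + 67) = -2*(3 - 2 - 8)/1*93 = -2*1*(-7)*93 = 14*93 = 1302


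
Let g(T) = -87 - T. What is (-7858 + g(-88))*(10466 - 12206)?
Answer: 13671180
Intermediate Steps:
(-7858 + g(-88))*(10466 - 12206) = (-7858 + (-87 - 1*(-88)))*(10466 - 12206) = (-7858 + (-87 + 88))*(-1740) = (-7858 + 1)*(-1740) = -7857*(-1740) = 13671180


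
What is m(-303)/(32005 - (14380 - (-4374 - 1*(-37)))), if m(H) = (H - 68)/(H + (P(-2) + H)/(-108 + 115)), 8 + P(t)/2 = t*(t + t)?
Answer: 2597/32210112 ≈ 8.0627e-5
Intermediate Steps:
P(t) = -16 + 4*t² (P(t) = -16 + 2*(t*(t + t)) = -16 + 2*(t*(2*t)) = -16 + 2*(2*t²) = -16 + 4*t²)
m(H) = 7*(-68 + H)/(8*H) (m(H) = (H - 68)/(H + ((-16 + 4*(-2)²) + H)/(-108 + 115)) = (-68 + H)/(H + ((-16 + 4*4) + H)/7) = (-68 + H)/(H + ((-16 + 16) + H)*(⅐)) = (-68 + H)/(H + (0 + H)*(⅐)) = (-68 + H)/(H + H*(⅐)) = (-68 + H)/(H + H/7) = (-68 + H)/((8*H/7)) = (-68 + H)*(7/(8*H)) = 7*(-68 + H)/(8*H))
m(-303)/(32005 - (14380 - (-4374 - 1*(-37)))) = ((7/8)*(-68 - 303)/(-303))/(32005 - (14380 - (-4374 - 1*(-37)))) = ((7/8)*(-1/303)*(-371))/(32005 - (14380 - (-4374 + 37))) = 2597/(2424*(32005 - (14380 - 1*(-4337)))) = 2597/(2424*(32005 - (14380 + 4337))) = 2597/(2424*(32005 - 1*18717)) = 2597/(2424*(32005 - 18717)) = (2597/2424)/13288 = (2597/2424)*(1/13288) = 2597/32210112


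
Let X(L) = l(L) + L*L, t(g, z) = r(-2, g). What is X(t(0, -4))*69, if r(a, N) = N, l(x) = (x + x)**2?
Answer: 0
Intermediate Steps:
l(x) = 4*x**2 (l(x) = (2*x)**2 = 4*x**2)
t(g, z) = g
X(L) = 5*L**2 (X(L) = 4*L**2 + L*L = 4*L**2 + L**2 = 5*L**2)
X(t(0, -4))*69 = (5*0**2)*69 = (5*0)*69 = 0*69 = 0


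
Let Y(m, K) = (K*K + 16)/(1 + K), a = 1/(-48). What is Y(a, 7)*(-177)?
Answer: -11505/8 ≈ -1438.1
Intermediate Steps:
a = -1/48 ≈ -0.020833
Y(m, K) = (16 + K²)/(1 + K) (Y(m, K) = (K² + 16)/(1 + K) = (16 + K²)/(1 + K))
Y(a, 7)*(-177) = ((16 + 7²)/(1 + 7))*(-177) = ((16 + 49)/8)*(-177) = ((⅛)*65)*(-177) = (65/8)*(-177) = -11505/8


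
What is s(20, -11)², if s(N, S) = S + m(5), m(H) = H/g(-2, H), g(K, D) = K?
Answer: 729/4 ≈ 182.25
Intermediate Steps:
m(H) = -H/2 (m(H) = H/(-2) = H*(-½) = -H/2)
s(N, S) = -5/2 + S (s(N, S) = S - ½*5 = S - 5/2 = -5/2 + S)
s(20, -11)² = (-5/2 - 11)² = (-27/2)² = 729/4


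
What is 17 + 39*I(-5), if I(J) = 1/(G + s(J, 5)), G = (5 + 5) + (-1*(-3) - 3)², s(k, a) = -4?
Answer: 47/2 ≈ 23.500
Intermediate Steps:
G = 10 (G = 10 + (3 - 3)² = 10 + 0² = 10 + 0 = 10)
I(J) = ⅙ (I(J) = 1/(10 - 4) = 1/6 = ⅙)
17 + 39*I(-5) = 17 + 39*(⅙) = 17 + 13/2 = 47/2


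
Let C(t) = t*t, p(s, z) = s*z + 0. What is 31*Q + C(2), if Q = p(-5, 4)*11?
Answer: -6816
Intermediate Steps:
p(s, z) = s*z
C(t) = t²
Q = -220 (Q = -5*4*11 = -20*11 = -220)
31*Q + C(2) = 31*(-220) + 2² = -6820 + 4 = -6816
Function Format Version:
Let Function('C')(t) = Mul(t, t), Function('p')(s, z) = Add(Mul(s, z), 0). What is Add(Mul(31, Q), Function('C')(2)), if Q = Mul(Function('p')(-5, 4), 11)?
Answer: -6816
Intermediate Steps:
Function('p')(s, z) = Mul(s, z)
Function('C')(t) = Pow(t, 2)
Q = -220 (Q = Mul(Mul(-5, 4), 11) = Mul(-20, 11) = -220)
Add(Mul(31, Q), Function('C')(2)) = Add(Mul(31, -220), Pow(2, 2)) = Add(-6820, 4) = -6816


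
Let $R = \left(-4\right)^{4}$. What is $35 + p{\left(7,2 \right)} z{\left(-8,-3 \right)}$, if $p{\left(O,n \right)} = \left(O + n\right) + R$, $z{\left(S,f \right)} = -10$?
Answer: $-2615$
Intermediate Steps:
$R = 256$
$p{\left(O,n \right)} = 256 + O + n$ ($p{\left(O,n \right)} = \left(O + n\right) + 256 = 256 + O + n$)
$35 + p{\left(7,2 \right)} z{\left(-8,-3 \right)} = 35 + \left(256 + 7 + 2\right) \left(-10\right) = 35 + 265 \left(-10\right) = 35 - 2650 = -2615$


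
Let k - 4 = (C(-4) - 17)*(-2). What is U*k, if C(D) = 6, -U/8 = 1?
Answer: -208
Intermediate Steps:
U = -8 (U = -8*1 = -8)
k = 26 (k = 4 + (6 - 17)*(-2) = 4 - 11*(-2) = 4 + 22 = 26)
U*k = -8*26 = -208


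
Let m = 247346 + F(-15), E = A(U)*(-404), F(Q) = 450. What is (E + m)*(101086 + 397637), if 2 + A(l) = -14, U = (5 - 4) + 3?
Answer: 126805309980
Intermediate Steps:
U = 4 (U = 1 + 3 = 4)
A(l) = -16 (A(l) = -2 - 14 = -16)
E = 6464 (E = -16*(-404) = 6464)
m = 247796 (m = 247346 + 450 = 247796)
(E + m)*(101086 + 397637) = (6464 + 247796)*(101086 + 397637) = 254260*498723 = 126805309980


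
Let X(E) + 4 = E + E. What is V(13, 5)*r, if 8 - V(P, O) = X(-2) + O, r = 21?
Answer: 231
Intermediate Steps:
X(E) = -4 + 2*E (X(E) = -4 + (E + E) = -4 + 2*E)
V(P, O) = 16 - O (V(P, O) = 8 - ((-4 + 2*(-2)) + O) = 8 - ((-4 - 4) + O) = 8 - (-8 + O) = 8 + (8 - O) = 16 - O)
V(13, 5)*r = (16 - 1*5)*21 = (16 - 5)*21 = 11*21 = 231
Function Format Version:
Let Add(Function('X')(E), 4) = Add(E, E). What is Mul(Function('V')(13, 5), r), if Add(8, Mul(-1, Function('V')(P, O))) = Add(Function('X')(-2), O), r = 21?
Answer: 231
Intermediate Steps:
Function('X')(E) = Add(-4, Mul(2, E)) (Function('X')(E) = Add(-4, Add(E, E)) = Add(-4, Mul(2, E)))
Function('V')(P, O) = Add(16, Mul(-1, O)) (Function('V')(P, O) = Add(8, Mul(-1, Add(Add(-4, Mul(2, -2)), O))) = Add(8, Mul(-1, Add(Add(-4, -4), O))) = Add(8, Mul(-1, Add(-8, O))) = Add(8, Add(8, Mul(-1, O))) = Add(16, Mul(-1, O)))
Mul(Function('V')(13, 5), r) = Mul(Add(16, Mul(-1, 5)), 21) = Mul(Add(16, -5), 21) = Mul(11, 21) = 231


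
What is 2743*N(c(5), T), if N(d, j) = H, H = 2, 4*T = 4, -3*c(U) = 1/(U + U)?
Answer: 5486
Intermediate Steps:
c(U) = -1/(6*U) (c(U) = -1/(3*(U + U)) = -1/(2*U)/3 = -1/(6*U))
T = 1 (T = (¼)*4 = 1)
N(d, j) = 2
2743*N(c(5), T) = 2743*2 = 5486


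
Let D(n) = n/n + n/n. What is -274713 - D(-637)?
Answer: -274715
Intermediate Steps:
D(n) = 2 (D(n) = 1 + 1 = 2)
-274713 - D(-637) = -274713 - 1*2 = -274713 - 2 = -274715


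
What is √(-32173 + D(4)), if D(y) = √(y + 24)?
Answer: √(-32173 + 2*√7) ≈ 179.35*I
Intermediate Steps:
D(y) = √(24 + y)
√(-32173 + D(4)) = √(-32173 + √(24 + 4)) = √(-32173 + √28) = √(-32173 + 2*√7)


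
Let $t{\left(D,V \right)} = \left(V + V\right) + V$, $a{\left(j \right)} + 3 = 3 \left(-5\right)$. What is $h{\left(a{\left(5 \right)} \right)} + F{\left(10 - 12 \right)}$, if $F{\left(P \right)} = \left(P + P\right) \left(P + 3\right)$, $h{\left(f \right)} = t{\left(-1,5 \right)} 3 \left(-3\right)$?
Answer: $-139$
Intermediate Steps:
$a{\left(j \right)} = -18$ ($a{\left(j \right)} = -3 + 3 \left(-5\right) = -3 - 15 = -18$)
$t{\left(D,V \right)} = 3 V$ ($t{\left(D,V \right)} = 2 V + V = 3 V$)
$h{\left(f \right)} = -135$ ($h{\left(f \right)} = 3 \cdot 5 \cdot 3 \left(-3\right) = 15 \cdot 3 \left(-3\right) = 45 \left(-3\right) = -135$)
$F{\left(P \right)} = 2 P \left(3 + P\right)$
$h{\left(a{\left(5 \right)} \right)} + F{\left(10 - 12 \right)} = -135 + 2 \left(10 - 12\right) \left(3 + \left(10 - 12\right)\right) = -135 + 2 \left(-2\right) \left(3 - 2\right) = -135 + 2 \left(-2\right) 1 = -135 - 4 = -139$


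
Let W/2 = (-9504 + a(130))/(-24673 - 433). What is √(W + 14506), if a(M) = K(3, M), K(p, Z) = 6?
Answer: 2*√571485731437/12553 ≈ 120.44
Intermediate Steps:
a(M) = 6
W = 9498/12553 (W = 2*((-9504 + 6)/(-24673 - 433)) = 2*(-9498/(-25106)) = 2*(-9498*(-1/25106)) = 2*(4749/12553) = 9498/12553 ≈ 0.75663)
√(W + 14506) = √(9498/12553 + 14506) = √(182103316/12553) = 2*√571485731437/12553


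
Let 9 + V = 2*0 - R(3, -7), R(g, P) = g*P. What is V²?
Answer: 144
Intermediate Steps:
R(g, P) = P*g
V = 12 (V = -9 + (2*0 - (-7)*3) = -9 + (0 - 1*(-21)) = -9 + (0 + 21) = -9 + 21 = 12)
V² = 12² = 144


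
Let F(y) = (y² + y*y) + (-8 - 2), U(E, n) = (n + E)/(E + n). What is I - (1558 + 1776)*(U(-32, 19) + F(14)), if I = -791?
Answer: -1277713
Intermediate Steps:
U(E, n) = 1 (U(E, n) = (E + n)/(E + n) = 1)
F(y) = -10 + 2*y² (F(y) = (y² + y²) - 10 = 2*y² - 10 = -10 + 2*y²)
I - (1558 + 1776)*(U(-32, 19) + F(14)) = -791 - (1558 + 1776)*(1 + (-10 + 2*14²)) = -791 - 3334*(1 + (-10 + 2*196)) = -791 - 3334*(1 + (-10 + 392)) = -791 - 3334*(1 + 382) = -791 - 3334*383 = -791 - 1*1276922 = -791 - 1276922 = -1277713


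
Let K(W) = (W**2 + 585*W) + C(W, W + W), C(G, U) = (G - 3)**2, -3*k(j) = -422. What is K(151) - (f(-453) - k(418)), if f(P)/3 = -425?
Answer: 403367/3 ≈ 1.3446e+5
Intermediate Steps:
k(j) = 422/3 (k(j) = -1/3*(-422) = 422/3)
C(G, U) = (-3 + G)**2
f(P) = -1275 (f(P) = 3*(-425) = -1275)
K(W) = W**2 + (-3 + W)**2 + 585*W (K(W) = (W**2 + 585*W) + (-3 + W)**2 = W**2 + (-3 + W)**2 + 585*W)
K(151) - (f(-453) - k(418)) = (9 + 2*151**2 + 579*151) - (-1275 - 1*422/3) = (9 + 2*22801 + 87429) - (-1275 - 422/3) = (9 + 45602 + 87429) - 1*(-4247/3) = 133040 + 4247/3 = 403367/3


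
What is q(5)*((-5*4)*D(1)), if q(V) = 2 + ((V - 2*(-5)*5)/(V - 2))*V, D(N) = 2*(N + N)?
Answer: -22480/3 ≈ -7493.3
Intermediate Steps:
D(N) = 4*N (D(N) = 2*(2*N) = 4*N)
q(V) = 2 + V*(50 + V)/(-2 + V) (q(V) = 2 + ((V + 10*5)/(-2 + V))*V = 2 + ((V + 50)/(-2 + V))*V = 2 + ((50 + V)/(-2 + V))*V = 2 + V*(50 + V)/(-2 + V))
q(5)*((-5*4)*D(1)) = ((-4 + 5² + 52*5)/(-2 + 5))*((-5*4)*(4*1)) = ((-4 + 25 + 260)/3)*(-20*4) = ((⅓)*281)*(-80) = (281/3)*(-80) = -22480/3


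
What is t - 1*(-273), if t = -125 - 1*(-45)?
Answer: 193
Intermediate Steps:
t = -80 (t = -125 + 45 = -80)
t - 1*(-273) = -80 - 1*(-273) = -80 + 273 = 193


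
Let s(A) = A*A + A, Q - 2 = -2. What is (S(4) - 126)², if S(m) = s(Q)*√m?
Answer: 15876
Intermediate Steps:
Q = 0 (Q = 2 - 2 = 0)
s(A) = A + A² (s(A) = A² + A = A + A²)
S(m) = 0 (S(m) = (0*(1 + 0))*√m = (0*1)*√m = 0*√m = 0)
(S(4) - 126)² = (0 - 126)² = (-126)² = 15876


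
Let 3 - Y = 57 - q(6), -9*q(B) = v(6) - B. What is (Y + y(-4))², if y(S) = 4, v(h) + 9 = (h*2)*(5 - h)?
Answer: 2209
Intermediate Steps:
v(h) = -9 + 2*h*(5 - h) (v(h) = -9 + (h*2)*(5 - h) = -9 + (2*h)*(5 - h) = -9 + 2*h*(5 - h))
q(B) = 7/3 + B/9 (q(B) = -((-9 - 2*6² + 10*6) - B)/9 = -((-9 - 2*36 + 60) - B)/9 = -((-9 - 72 + 60) - B)/9 = -(-21 - B)/9 = 7/3 + B/9)
Y = -51 (Y = 3 - (57 - (7/3 + (⅑)*6)) = 3 - (57 - (7/3 + ⅔)) = 3 - (57 - 1*3) = 3 - (57 - 3) = 3 - 1*54 = 3 - 54 = -51)
(Y + y(-4))² = (-51 + 4)² = (-47)² = 2209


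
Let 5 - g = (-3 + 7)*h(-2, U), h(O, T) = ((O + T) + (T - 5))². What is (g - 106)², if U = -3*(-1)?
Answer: 11025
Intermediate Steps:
U = 3
h(O, T) = (-5 + O + 2*T)² (h(O, T) = ((O + T) + (-5 + T))² = (-5 + O + 2*T)²)
g = 1 (g = 5 - (-3 + 7)*(-5 - 2 + 2*3)² = 5 - 4*(-5 - 2 + 6)² = 5 - 4*(-1)² = 5 - 4 = 1)
(g - 106)² = (1 - 106)² = (-105)² = 11025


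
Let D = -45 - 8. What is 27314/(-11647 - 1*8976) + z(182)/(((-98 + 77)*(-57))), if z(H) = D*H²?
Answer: -5176836602/3526533 ≈ -1468.0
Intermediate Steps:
D = -53
z(H) = -53*H²
27314/(-11647 - 1*8976) + z(182)/(((-98 + 77)*(-57))) = 27314/(-11647 - 1*8976) + (-53*182²)/(((-98 + 77)*(-57))) = 27314/(-11647 - 8976) + (-53*33124)/((-21*(-57))) = 27314/(-20623) - 1755572/1197 = 27314*(-1/20623) - 1755572*1/1197 = -27314/20623 - 250796/171 = -5176836602/3526533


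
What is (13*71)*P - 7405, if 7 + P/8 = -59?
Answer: -494749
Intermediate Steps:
P = -528 (P = -56 + 8*(-59) = -56 - 472 = -528)
(13*71)*P - 7405 = (13*71)*(-528) - 7405 = 923*(-528) - 7405 = -487344 - 7405 = -494749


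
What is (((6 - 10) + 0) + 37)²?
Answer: 1089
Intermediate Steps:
(((6 - 10) + 0) + 37)² = ((-4 + 0) + 37)² = (-4 + 37)² = 33² = 1089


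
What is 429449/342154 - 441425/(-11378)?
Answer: 38980400043/973257053 ≈ 40.052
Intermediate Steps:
429449/342154 - 441425/(-11378) = 429449*(1/342154) - 441425*(-1/11378) = 429449/342154 + 441425/11378 = 38980400043/973257053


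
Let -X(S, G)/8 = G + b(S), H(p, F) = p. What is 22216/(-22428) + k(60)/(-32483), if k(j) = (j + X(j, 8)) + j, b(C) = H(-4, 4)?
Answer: -16445818/16557471 ≈ -0.99326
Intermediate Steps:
b(C) = -4
X(S, G) = 32 - 8*G (X(S, G) = -8*(G - 4) = -8*(-4 + G) = 32 - 8*G)
k(j) = -32 + 2*j (k(j) = (j + (32 - 8*8)) + j = (j + (32 - 64)) + j = (j - 32) + j = (-32 + j) + j = -32 + 2*j)
22216/(-22428) + k(60)/(-32483) = 22216/(-22428) + (-32 + 2*60)/(-32483) = 22216*(-1/22428) + (-32 + 120)*(-1/32483) = -5554/5607 + 88*(-1/32483) = -5554/5607 - 8/2953 = -16445818/16557471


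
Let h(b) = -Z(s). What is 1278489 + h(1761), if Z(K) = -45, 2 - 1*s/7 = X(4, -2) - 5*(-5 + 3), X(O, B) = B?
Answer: 1278534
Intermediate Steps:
s = -42 (s = 14 - 7*(-2 - 5*(-5 + 3)) = 14 - 7*(-2 - 5*(-2)) = 14 - 7*(-2 - 1*(-10)) = 14 - 7*(-2 + 10) = 14 - 7*8 = 14 - 56 = -42)
h(b) = 45 (h(b) = -1*(-45) = 45)
1278489 + h(1761) = 1278489 + 45 = 1278534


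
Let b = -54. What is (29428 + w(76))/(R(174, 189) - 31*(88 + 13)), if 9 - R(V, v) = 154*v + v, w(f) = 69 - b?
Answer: -29551/32417 ≈ -0.91159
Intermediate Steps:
w(f) = 123 (w(f) = 69 - 1*(-54) = 69 + 54 = 123)
R(V, v) = 9 - 155*v (R(V, v) = 9 - (154*v + v) = 9 - 155*v)
(29428 + w(76))/(R(174, 189) - 31*(88 + 13)) = (29428 + 123)/((9 - 155*189) - 31*(88 + 13)) = 29551/((9 - 29295) - 31*101) = 29551/(-29286 - 3131) = 29551/(-32417) = 29551*(-1/32417) = -29551/32417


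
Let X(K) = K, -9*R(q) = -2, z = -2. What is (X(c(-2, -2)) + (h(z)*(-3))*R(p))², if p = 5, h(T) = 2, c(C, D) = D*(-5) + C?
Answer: 400/9 ≈ 44.444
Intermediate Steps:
c(C, D) = C - 5*D (c(C, D) = -5*D + C = C - 5*D)
R(q) = 2/9 (R(q) = -⅑*(-2) = 2/9)
(X(c(-2, -2)) + (h(z)*(-3))*R(p))² = ((-2 - 5*(-2)) + (2*(-3))*(2/9))² = ((-2 + 10) - 6*2/9)² = (8 - 4/3)² = (20/3)² = 400/9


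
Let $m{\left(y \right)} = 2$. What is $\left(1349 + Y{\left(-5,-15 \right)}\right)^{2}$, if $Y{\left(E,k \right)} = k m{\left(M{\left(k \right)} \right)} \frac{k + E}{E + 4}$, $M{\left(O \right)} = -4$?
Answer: $561001$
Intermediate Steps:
$Y{\left(E,k \right)} = \frac{2 k \left(E + k\right)}{4 + E}$ ($Y{\left(E,k \right)} = k 2 \frac{k + E}{E + 4} = 2 k \frac{E + k}{4 + E} = \frac{2 k \left(E + k\right)}{4 + E}$)
$\left(1349 + Y{\left(-5,-15 \right)}\right)^{2} = \left(1349 + 2 \left(-15\right) \frac{1}{4 - 5} \left(-5 - 15\right)\right)^{2} = \left(1349 + 2 \left(-15\right) \frac{1}{-1} \left(-20\right)\right)^{2} = \left(1349 + 2 \left(-15\right) \left(-1\right) \left(-20\right)\right)^{2} = \left(1349 - 600\right)^{2} = 749^{2} = 561001$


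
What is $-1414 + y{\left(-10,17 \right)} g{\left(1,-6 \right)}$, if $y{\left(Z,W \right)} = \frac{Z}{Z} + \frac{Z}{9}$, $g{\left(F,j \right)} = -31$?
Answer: $- \frac{12695}{9} \approx -1410.6$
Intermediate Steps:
$y{\left(Z,W \right)} = 1 + \frac{Z}{9}$ ($y{\left(Z,W \right)} = 1 + Z \frac{1}{9} = 1 + \frac{Z}{9}$)
$-1414 + y{\left(-10,17 \right)} g{\left(1,-6 \right)} = -1414 + \left(1 + \frac{1}{9} \left(-10\right)\right) \left(-31\right) = -1414 + \left(1 - \frac{10}{9}\right) \left(-31\right) = -1414 - - \frac{31}{9} = -1414 + \frac{31}{9} = - \frac{12695}{9}$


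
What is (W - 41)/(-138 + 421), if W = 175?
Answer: 134/283 ≈ 0.47350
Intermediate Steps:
(W - 41)/(-138 + 421) = (175 - 41)/(-138 + 421) = 134/283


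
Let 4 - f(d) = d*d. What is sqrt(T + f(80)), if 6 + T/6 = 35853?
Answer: sqrt(208686) ≈ 456.82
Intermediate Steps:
f(d) = 4 - d**2 (f(d) = 4 - d*d = 4 - d**2)
T = 215082 (T = -36 + 6*35853 = -36 + 215118 = 215082)
sqrt(T + f(80)) = sqrt(215082 + (4 - 1*80**2)) = sqrt(215082 + (4 - 1*6400)) = sqrt(215082 + (4 - 6400)) = sqrt(215082 - 6396) = sqrt(208686)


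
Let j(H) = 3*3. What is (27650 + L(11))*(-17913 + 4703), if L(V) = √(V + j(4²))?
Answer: -365256500 - 26420*√5 ≈ -3.6532e+8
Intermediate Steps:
j(H) = 9
L(V) = √(9 + V) (L(V) = √(V + 9) = √(9 + V))
(27650 + L(11))*(-17913 + 4703) = (27650 + √(9 + 11))*(-17913 + 4703) = (27650 + √20)*(-13210) = (27650 + 2*√5)*(-13210) = -365256500 - 26420*√5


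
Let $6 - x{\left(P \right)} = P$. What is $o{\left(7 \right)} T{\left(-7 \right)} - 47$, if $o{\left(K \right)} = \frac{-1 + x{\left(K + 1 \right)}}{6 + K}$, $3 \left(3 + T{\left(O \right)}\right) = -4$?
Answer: $-46$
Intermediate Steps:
$T{\left(O \right)} = - \frac{13}{3}$ ($T{\left(O \right)} = -3 + \frac{1}{3} \left(-4\right) = -3 - \frac{4}{3} = - \frac{13}{3}$)
$x{\left(P \right)} = 6 - P$
$o{\left(K \right)} = \frac{4 - K}{6 + K}$ ($o{\left(K \right)} = \frac{-1 - \left(-5 + K\right)}{6 + K} = \frac{4 - K}{6 + K}$)
$o{\left(7 \right)} T{\left(-7 \right)} - 47 = \frac{4 - 7}{6 + 7} \left(- \frac{13}{3}\right) - 47 = \frac{4 - 7}{13} \left(- \frac{13}{3}\right) - 47 = \frac{1}{13} \left(-3\right) \left(- \frac{13}{3}\right) - 47 = \left(- \frac{3}{13}\right) \left(- \frac{13}{3}\right) - 47 = 1 - 47 = -46$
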